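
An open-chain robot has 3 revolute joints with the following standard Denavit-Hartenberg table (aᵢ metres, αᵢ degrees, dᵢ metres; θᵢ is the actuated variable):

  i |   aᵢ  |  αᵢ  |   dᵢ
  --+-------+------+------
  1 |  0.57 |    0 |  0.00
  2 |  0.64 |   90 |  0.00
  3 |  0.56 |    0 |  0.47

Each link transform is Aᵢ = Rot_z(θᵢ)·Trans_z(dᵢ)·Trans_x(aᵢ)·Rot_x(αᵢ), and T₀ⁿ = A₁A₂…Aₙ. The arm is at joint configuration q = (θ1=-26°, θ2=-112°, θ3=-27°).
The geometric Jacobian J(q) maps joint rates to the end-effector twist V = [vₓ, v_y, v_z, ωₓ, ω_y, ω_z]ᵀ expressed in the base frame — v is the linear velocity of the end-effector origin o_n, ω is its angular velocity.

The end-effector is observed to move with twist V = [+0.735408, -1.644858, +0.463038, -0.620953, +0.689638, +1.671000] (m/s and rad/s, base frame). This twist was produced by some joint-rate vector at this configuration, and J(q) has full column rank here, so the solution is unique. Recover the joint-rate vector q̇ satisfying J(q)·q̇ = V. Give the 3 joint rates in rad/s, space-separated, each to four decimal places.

0.8840 0.7870 0.9280

o_n = [-0.6486, -0.6627, -0.2542]
J₁: ẑ×o_n = [0.6627, -0.6486, 0.0000], ω = ẑ
J2: z=[0.0000, 0.0000, 1.0000] o=[0.5123, -0.2499, 0.0000] → [0.4128, -1.1609, 0.0000, 0.0000, 0.0000, 1.0000]
J3: z=[-0.6691, 0.7431, 0.0000] o=[0.0367, -0.6781, 0.0000] → [-0.1889, -0.1701, 0.4990, -0.6691, 0.7431, 0.0000]
q̇ = J⁺·V = [0.8840, 0.7870, 0.9280]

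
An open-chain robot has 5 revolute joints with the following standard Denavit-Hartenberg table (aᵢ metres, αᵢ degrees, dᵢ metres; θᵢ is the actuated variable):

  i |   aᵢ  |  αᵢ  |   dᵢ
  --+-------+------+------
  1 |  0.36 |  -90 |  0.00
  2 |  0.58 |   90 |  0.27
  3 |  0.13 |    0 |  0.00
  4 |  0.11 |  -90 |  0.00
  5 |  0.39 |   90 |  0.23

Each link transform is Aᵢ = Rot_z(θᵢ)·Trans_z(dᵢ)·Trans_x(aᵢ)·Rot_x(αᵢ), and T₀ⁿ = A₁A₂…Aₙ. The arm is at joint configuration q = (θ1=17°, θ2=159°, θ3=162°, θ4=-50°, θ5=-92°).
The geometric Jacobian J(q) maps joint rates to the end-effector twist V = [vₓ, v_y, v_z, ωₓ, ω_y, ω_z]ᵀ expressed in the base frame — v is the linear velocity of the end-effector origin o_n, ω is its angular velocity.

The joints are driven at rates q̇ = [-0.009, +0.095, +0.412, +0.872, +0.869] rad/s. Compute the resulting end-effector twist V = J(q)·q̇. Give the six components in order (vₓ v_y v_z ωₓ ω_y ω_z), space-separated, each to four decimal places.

0.1162 -0.0270 0.0469 1.2268 0.1340 -0.9190

o_n = [0.2014, 0.3893, -0.4381]
J₁: ẑ×o_n = [-0.3893, 0.2014, 0.0000], ω = ẑ
J2: z=[-0.2924, 0.9563, 0.0000] o=[0.3443, 0.1053, 0.0000] → [-0.4189, -0.1281, 0.0536, -0.2924, 0.9563, 0.0000]
J3: z=[0.3427, 0.1048, -0.9336] o=[-0.2525, 0.2051, -0.2079] → [0.1478, -0.3449, 0.0155, 0.3427, 0.1048, -0.9336]
J4: z=[0.3427, 0.1048, -0.9336] o=[-0.1539, 0.2773, -0.1635] → [0.0758, -0.2376, 0.0012, 0.3427, 0.1048, -0.9336]
J5: z=[0.9373, -0.1052, 0.3323] o=[-0.1469, 0.3861, -0.1488] → [0.0294, 0.3869, 0.0396, 0.9373, -0.1052, 0.3323]
V = J·q̇ = [0.1162, -0.0270, 0.0469, 1.2268, 0.1340, -0.9190]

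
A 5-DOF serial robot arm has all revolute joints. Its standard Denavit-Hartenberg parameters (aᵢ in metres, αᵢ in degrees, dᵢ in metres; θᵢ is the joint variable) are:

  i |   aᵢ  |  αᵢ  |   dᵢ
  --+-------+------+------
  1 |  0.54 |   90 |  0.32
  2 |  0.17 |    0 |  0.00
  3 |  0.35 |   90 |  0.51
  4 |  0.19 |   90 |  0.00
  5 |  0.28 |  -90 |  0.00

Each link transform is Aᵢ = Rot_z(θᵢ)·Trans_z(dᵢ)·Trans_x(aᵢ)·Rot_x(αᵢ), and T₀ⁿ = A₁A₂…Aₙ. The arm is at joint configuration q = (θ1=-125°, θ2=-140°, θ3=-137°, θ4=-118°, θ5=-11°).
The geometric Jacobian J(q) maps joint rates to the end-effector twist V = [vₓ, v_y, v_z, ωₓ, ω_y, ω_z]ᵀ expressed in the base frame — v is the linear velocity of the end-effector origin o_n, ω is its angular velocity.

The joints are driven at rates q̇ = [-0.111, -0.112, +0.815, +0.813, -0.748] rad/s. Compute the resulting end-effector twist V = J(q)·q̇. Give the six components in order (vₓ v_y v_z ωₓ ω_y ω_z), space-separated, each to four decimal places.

0.2437 0.1723 0.3635 -0.7972 -0.5251 0.4454

o_n = [-0.2954, -0.2483, 0.3480]
J₁: ẑ×o_n = [0.2483, -0.2954, 0.0000], ω = ẑ
J2: z=[-0.8192, 0.5736, 0.0000] o=[-0.3097, -0.4423, 0.3200] → [0.0161, 0.0230, -0.1672, -0.8192, 0.5736, 0.0000]
J3: z=[-0.8192, 0.5736, 0.0000] o=[-0.2350, -0.3357, 0.2107] → [0.0787, 0.1125, -0.0370, -0.8192, 0.5736, 0.0000]
J4: z=[-0.5693, -0.8130, -0.1219] o=[-0.6773, -0.0781, 0.5581] → [0.1501, -0.1661, 0.4074, -0.5693, -0.8130, -0.1219]
J5: z=[-0.3228, 0.3574, -0.8764] o=[-0.5336, -0.1654, 0.4696] → [-0.1161, -0.2480, -0.0584, -0.3228, 0.3574, -0.8764]
V = J·q̇ = [0.2437, 0.1723, 0.3635, -0.7972, -0.5251, 0.4454]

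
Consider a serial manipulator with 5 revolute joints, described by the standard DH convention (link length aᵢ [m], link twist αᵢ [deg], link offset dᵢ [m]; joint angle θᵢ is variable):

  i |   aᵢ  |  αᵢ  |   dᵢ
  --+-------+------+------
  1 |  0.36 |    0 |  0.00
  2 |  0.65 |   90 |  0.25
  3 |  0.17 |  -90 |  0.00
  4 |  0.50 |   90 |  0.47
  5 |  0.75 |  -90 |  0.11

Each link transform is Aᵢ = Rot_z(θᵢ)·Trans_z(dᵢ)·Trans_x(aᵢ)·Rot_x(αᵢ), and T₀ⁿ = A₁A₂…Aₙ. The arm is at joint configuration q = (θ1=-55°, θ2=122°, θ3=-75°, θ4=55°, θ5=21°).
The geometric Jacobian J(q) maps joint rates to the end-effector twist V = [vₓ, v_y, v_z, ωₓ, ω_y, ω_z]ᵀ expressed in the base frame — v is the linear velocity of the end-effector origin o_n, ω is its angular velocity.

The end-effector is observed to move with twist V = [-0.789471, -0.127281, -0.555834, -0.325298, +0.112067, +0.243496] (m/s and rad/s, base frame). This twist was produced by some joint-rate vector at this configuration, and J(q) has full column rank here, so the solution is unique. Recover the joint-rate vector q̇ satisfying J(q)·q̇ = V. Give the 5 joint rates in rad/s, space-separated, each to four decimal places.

0.9740 -0.3060 -0.6260 -0.1330 0.4930

o_n = [-0.0117, 1.5458, -0.4750]
J₁: ẑ×o_n = [-1.5458, -0.0117, 0.0000], ω = ẑ
J2: z=[0.0000, 0.0000, 1.0000] o=[0.2065, -0.2949, 0.0000] → [-1.8407, -0.2182, 0.0000, 0.0000, 0.0000, 1.0000]
J3: z=[0.9205, -0.3907, 0.0000] o=[0.4605, 0.3034, 0.2500] → [0.2833, 0.6673, 0.9591, 0.9205, -0.3907, 0.0000]
J4: z=[0.3774, 0.8891, 0.2588] o=[0.4777, 0.3439, 0.0858] → [-0.8097, 0.0850, 0.8887, 0.3774, 0.8891, 0.2588]
J5: z=[0.6108, -0.0290, -0.7912] o=[0.3070, 0.9902, -0.0696] → [0.4513, 0.4998, 0.3301, 0.6108, -0.0290, -0.7912]
q̇ = J⁺·V = [0.9740, -0.3060, -0.6260, -0.1330, 0.4930]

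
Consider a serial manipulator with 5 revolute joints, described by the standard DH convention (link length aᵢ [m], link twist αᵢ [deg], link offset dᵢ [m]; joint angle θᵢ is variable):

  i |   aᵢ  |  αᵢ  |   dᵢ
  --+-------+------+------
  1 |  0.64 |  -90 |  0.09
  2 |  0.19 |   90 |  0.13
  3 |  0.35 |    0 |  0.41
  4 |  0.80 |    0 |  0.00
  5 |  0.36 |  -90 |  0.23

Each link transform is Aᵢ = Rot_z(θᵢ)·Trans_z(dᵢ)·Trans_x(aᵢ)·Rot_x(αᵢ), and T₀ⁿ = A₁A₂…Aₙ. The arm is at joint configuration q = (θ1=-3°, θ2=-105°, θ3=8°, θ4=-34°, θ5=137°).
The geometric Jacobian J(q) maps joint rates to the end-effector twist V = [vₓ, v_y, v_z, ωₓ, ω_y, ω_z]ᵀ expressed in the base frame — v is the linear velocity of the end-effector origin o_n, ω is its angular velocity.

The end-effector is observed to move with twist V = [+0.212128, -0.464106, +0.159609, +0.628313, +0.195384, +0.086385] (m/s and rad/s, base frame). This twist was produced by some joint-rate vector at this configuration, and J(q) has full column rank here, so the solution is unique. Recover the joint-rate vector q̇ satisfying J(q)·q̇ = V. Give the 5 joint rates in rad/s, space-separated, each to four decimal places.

o_n = [-0.2608, 0.1780, 1.0126]
J₁: ẑ×o_n = [-0.1780, -0.2608, 0.0000], ω = ẑ
J2: z=[0.0523, 0.9986, 0.0000] o=[0.6391, -0.0335, 0.0900] → [0.9213, -0.0483, 0.9098, 0.0523, 0.9986, 0.0000]
J3: z=[-0.9646, 0.0506, -0.2588] o=[0.5968, 0.0989, 0.2735] → [0.0578, 0.9349, -0.0329, -0.9646, 0.0506, -0.2588]
J4: z=[-0.9646, 0.0506, -0.2588] o=[0.1143, 0.1730, 0.5022] → [0.0271, 0.5894, 0.0141, -0.9646, 0.0506, -0.2588]
J5: z=[-0.9646, 0.0506, -0.2588] o=[-0.0899, -0.1675, 1.1967] → [0.0801, -0.1334, -0.3246, -0.9646, 0.0506, -0.2588]
q̇ = J⁺·V = [-0.0790, 0.2280, -0.0320, -0.7260, 0.1190]

-0.0790 0.2280 -0.0320 -0.7260 0.1190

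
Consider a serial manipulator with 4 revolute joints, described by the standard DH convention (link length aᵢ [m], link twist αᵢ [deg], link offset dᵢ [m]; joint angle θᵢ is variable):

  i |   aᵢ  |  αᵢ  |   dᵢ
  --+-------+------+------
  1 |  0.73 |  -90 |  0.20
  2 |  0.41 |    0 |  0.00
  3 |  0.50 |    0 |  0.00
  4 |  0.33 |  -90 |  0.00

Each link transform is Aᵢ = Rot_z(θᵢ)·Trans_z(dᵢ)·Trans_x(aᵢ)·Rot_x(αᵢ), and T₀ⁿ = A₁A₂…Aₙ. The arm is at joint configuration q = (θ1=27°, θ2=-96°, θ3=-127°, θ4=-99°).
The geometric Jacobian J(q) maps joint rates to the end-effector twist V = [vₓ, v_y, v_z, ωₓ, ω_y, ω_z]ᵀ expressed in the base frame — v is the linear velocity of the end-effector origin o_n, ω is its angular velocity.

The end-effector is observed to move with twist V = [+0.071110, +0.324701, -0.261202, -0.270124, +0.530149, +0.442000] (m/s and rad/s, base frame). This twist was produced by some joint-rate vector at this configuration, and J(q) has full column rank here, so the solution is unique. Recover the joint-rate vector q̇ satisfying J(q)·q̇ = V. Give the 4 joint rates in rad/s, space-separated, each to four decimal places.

o_n = [0.5181, 0.2640, 0.0636]
J₁: ẑ×o_n = [-0.2640, 0.5181, 0.0000], ω = ẑ
J2: z=[-0.4540, 0.8910, 0.0000] o=[0.6504, 0.3314, 0.2000] → [-0.1215, -0.0619, 0.1485, -0.4540, 0.8910, 0.0000]
J3: z=[-0.4540, 0.8910, 0.0000] o=[0.6122, 0.3120, 0.6078] → [-0.4849, -0.2470, 0.1056, -0.4540, 0.8910, 0.0000]
J4: z=[-0.4540, 0.8910, 0.0000] o=[0.2864, 0.1459, 0.2668] → [-0.1810, -0.0922, -0.2600, -0.4540, 0.8910, 0.0000]
q̇ = J⁺·V = [0.4420, 0.5190, -0.8710, 0.9470]

0.4420 0.5190 -0.8710 0.9470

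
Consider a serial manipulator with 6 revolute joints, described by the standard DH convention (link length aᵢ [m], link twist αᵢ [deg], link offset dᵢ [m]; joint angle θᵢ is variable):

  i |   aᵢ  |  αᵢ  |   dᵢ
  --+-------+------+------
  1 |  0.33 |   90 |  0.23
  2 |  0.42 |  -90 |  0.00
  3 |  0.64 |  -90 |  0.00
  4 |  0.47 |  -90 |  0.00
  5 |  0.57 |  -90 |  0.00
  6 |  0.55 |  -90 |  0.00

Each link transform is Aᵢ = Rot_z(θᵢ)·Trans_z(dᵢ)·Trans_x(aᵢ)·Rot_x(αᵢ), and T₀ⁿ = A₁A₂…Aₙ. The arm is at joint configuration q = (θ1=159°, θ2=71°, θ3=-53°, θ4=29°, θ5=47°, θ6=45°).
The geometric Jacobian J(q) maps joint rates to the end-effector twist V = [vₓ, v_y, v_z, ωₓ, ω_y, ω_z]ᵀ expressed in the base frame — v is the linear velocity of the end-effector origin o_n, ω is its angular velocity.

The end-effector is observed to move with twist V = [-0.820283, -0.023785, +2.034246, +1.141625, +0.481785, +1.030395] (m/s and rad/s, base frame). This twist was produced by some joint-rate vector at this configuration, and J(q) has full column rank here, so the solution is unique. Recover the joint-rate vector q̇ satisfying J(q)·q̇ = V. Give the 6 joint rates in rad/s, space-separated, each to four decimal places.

0.1390 0.3790 0.8350 -0.2960 -0.6090 -0.6570

o_n = [-0.1079, 2.0432, 1.0617]
J₁: ẑ×o_n = [-2.0432, -0.1079, 0.0000], ω = ẑ
J2: z=[0.3584, 0.9336, 0.0000] o=[-0.3081, 0.1183, 0.2300] → [0.7765, -0.2981, 0.5030, 0.3584, 0.9336, 0.0000]
J3: z=[0.8827, -0.3388, 0.3256] o=[-0.4357, 0.1673, 0.6271] → [-0.7580, -0.2769, 1.7670, 0.8827, -0.3388, 0.3256]
J4: z=[-0.4584, -0.4687, 0.7551] o=[-0.3696, 0.6894, 0.9913] → [-1.0553, 0.2299, -0.4980, -0.4584, -0.4687, 0.7551]
J5: z=[-0.8221, -0.0992, -0.5606] o=[-0.5283, 1.1019, 1.1510] → [0.5366, -0.3091, -0.7322, -0.8221, -0.0992, -0.5606]
J6: z=[0.5596, -0.3224, -0.7635] o=[-0.4685, 1.6385, 0.9683] → [0.2789, -0.3276, 0.3427, 0.5596, -0.3224, -0.7635]
q̇ = J⁺·V = [0.1390, 0.3790, 0.8350, -0.2960, -0.6090, -0.6570]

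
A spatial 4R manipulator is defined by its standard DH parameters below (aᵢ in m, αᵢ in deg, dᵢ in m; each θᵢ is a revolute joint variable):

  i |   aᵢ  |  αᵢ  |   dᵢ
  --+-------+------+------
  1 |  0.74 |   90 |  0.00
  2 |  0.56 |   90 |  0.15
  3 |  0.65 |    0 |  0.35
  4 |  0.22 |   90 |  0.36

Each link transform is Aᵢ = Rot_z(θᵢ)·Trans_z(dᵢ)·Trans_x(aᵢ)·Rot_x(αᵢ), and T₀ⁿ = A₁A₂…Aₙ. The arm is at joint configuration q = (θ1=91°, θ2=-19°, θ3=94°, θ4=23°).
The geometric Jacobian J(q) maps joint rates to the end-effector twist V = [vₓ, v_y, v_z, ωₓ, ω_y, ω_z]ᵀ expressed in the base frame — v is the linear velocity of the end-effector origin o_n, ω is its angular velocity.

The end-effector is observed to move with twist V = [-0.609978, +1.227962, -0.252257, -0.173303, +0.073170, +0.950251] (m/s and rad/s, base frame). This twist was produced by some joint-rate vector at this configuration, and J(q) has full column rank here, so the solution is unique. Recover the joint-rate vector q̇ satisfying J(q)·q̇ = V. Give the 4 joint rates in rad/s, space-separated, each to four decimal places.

0.7290 -0.1720 -0.9930 0.7590

o_n = [0.9786, 0.9182, -0.8064]
J₁: ẑ×o_n = [-0.9182, 0.9786, 0.0000], ω = ẑ
J2: z=[0.9998, 0.0175, 0.0000] o=[-0.0129, 0.7399, 0.0000] → [-0.0141, 0.8062, 0.1610, 0.9998, 0.0175, 0.0000]
J3: z=[0.0057, -0.3255, -0.9455] o=[0.1278, 1.2719, -0.1823] → [-0.1313, -0.8008, 0.2749, 0.0057, -0.3255, -0.9455]
J4: z=[0.0057, -0.3255, -0.9455] o=[0.7789, 1.1264, -0.4985] → [-0.0966, -0.1871, 0.0638, 0.0057, -0.3255, -0.9455]
q̇ = J⁺·V = [0.7290, -0.1720, -0.9930, 0.7590]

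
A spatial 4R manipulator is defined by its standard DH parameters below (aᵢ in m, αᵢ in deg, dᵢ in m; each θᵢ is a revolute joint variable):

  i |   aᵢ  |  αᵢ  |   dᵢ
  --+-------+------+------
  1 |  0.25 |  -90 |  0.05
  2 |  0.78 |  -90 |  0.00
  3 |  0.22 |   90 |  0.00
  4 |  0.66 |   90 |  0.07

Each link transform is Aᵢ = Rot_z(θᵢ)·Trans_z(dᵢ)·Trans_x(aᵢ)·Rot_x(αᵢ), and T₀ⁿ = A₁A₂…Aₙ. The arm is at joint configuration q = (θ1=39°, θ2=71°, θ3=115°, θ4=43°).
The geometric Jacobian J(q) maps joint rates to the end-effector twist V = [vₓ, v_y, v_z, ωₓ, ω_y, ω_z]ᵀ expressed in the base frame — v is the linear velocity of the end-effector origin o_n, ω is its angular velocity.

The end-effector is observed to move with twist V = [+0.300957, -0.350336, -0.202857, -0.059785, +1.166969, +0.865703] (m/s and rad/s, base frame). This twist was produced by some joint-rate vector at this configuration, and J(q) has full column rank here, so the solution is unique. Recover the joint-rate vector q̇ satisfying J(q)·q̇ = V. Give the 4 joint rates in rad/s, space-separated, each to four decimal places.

0.0470 0.6880 -0.9170 -0.6070

o_n = [0.4212, -0.5165, -0.6132]
J₁: ẑ×o_n = [0.5165, 0.4212, -0.0000], ω = ẑ
J2: z=[-0.6293, 0.7771, 0.0000] o=[0.1943, 0.1573, 0.0500] → [-0.5154, -0.4174, 0.2477, -0.6293, 0.7771, 0.0000]
J3: z=[-0.7348, -0.5950, -0.3256] o=[0.3916, 0.3171, -0.6875] → [-0.3156, 0.0449, 0.6301, -0.7348, -0.5950, -0.3256]
J4: z=[0.4953, -0.1427, -0.8569] o=[0.4936, 0.1431, -0.5996] → [-0.5633, 0.0688, -0.3370, 0.4953, -0.1427, -0.8569]
q̇ = J⁺·V = [0.0470, 0.6880, -0.9170, -0.6070]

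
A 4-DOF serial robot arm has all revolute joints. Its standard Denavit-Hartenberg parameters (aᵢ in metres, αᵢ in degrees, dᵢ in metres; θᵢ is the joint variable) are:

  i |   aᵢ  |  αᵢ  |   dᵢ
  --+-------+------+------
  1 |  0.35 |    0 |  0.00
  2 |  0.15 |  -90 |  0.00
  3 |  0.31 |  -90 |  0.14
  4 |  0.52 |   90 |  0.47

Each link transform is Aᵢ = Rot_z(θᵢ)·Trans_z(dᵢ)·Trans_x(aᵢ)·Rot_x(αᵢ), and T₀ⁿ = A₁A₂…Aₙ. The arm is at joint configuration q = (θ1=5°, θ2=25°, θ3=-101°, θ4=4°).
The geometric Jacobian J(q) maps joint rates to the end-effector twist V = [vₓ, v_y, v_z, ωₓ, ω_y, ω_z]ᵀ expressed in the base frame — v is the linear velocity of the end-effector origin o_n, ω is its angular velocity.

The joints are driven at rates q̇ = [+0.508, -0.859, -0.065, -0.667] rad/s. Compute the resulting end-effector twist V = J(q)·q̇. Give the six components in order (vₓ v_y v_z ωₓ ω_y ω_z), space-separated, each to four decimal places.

-0.1323 0.3255 0.0435 -0.5345 -0.3837 -0.4783

o_n = [0.6893, 0.3470, 0.9032]
J₁: ẑ×o_n = [-0.3470, 0.6893, 0.0000], ω = ẑ
J2: z=[0.0000, 0.0000, 1.0000] o=[0.3487, 0.0305, 0.0000] → [-0.3164, 0.3406, 0.0000, 0.0000, 0.0000, 1.0000]
J3: z=[-0.5000, 0.8660, 0.0000] o=[0.4786, 0.1055, 0.0000] → [0.7822, 0.4516, -0.3032, -0.5000, 0.8660, 0.0000]
J4: z=[0.8501, 0.4908, 0.1908] o=[0.3573, 0.1972, 0.3043] → [0.2654, -0.4458, -0.0356, 0.8501, 0.4908, 0.1908]
V = J·q̇ = [-0.1323, 0.3255, 0.0435, -0.5345, -0.3837, -0.4783]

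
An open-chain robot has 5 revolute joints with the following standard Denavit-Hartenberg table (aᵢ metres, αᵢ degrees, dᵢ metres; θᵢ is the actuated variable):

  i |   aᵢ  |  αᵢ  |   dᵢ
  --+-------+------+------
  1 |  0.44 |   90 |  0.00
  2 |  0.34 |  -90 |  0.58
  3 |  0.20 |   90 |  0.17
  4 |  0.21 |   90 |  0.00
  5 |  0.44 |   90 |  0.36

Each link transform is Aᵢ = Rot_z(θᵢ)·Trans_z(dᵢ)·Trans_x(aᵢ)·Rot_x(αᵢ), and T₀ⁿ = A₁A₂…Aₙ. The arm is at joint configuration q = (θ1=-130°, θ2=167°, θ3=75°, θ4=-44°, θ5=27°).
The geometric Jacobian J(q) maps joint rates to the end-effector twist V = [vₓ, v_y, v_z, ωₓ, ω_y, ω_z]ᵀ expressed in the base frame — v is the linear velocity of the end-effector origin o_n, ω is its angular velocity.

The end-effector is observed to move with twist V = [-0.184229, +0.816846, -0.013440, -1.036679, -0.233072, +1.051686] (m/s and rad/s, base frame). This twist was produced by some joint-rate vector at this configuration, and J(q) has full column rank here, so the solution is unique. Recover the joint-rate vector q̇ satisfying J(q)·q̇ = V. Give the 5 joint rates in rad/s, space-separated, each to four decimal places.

o_n = [-0.1608, 0.2156, 0.6364]
J₁: ẑ×o_n = [-0.2156, -0.1608, 0.0000], ω = ẑ
J2: z=[-0.7660, 0.6428, 0.0000] o=[-0.2828, -0.3371, 0.0000] → [0.4090, 0.4875, -0.5018, -0.7660, 0.6428, 0.0000]
J3: z=[0.1446, 0.1723, -0.9744] o=[-0.5142, 0.2895, 0.0765] → [0.0244, -0.4253, -0.0716, 0.1446, 0.1723, -0.9744]
J4: z=[0.4067, 0.8873, 0.2173] o=[-0.3092, 0.2333, -0.0775] → [0.6373, -0.2581, -0.1389, 0.4067, 0.8873, 0.2173]
J5: z=[-0.7306, 0.1731, 0.6605] o=[-0.1940, 0.1435, 0.0734] → [0.0499, 0.4332, -0.0584, -0.7306, 0.1731, 0.6605]
q̇ = J⁺·V = [-0.0260, 0.1110, -0.5510, -0.4230, 0.9580]

-0.0260 0.1110 -0.5510 -0.4230 0.9580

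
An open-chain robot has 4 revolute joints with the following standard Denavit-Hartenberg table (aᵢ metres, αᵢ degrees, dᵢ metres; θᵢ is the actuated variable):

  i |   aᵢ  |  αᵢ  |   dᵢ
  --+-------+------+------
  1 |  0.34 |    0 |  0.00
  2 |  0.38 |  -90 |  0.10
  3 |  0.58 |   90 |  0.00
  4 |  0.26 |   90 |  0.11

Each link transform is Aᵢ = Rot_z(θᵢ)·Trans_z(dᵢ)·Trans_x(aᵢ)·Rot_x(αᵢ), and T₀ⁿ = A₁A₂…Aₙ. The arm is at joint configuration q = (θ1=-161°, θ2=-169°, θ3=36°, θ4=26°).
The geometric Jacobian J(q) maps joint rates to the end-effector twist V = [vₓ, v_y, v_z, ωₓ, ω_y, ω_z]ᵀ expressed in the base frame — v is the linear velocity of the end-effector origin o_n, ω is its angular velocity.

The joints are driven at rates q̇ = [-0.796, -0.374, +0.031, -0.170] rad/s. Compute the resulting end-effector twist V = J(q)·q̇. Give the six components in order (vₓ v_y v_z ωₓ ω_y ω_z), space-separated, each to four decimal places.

0.6956 -0.8276 -0.0338 -0.1020 -0.0231 -1.3075

o_n = [0.5767, 0.5395, -0.2893]
J₁: ẑ×o_n = [-0.5395, 0.5767, 0.0000], ω = ẑ
J2: z=[0.0000, 0.0000, 1.0000] o=[-0.3215, -0.1107, 0.0000] → [-0.6502, 0.8982, 0.0000, 0.0000, 0.0000, 1.0000]
J3: z=[-0.5000, 0.8660, 0.0000] o=[0.0076, 0.0793, 0.1000] → [-0.3371, -0.1946, -0.7229, -0.5000, 0.8660, 0.0000]
J4: z=[0.5090, 0.2939, 0.8090] o=[0.4140, 0.3139, -0.2409] → [-0.1967, 0.1563, 0.0670, 0.5090, 0.2939, 0.8090]
V = J·q̇ = [0.6956, -0.8276, -0.0338, -0.1020, -0.0231, -1.3075]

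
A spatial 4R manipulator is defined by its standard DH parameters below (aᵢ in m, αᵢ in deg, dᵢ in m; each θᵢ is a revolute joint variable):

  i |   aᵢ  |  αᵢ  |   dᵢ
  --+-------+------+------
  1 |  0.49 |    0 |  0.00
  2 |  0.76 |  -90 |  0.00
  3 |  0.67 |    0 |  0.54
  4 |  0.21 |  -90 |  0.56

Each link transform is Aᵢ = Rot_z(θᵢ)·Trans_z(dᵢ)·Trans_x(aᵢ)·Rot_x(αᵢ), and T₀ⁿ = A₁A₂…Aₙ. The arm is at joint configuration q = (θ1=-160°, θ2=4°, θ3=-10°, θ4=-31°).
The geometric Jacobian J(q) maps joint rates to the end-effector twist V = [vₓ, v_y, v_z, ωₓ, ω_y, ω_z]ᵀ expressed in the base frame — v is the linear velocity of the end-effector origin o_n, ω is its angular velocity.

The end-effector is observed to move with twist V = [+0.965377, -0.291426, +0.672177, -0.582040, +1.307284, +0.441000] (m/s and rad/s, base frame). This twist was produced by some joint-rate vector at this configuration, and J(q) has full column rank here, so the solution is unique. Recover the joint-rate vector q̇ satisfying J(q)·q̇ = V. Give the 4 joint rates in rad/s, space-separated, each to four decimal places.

o_n = [-1.4549, -1.8144, 0.2541]
J₁: ẑ×o_n = [1.8144, -1.4549, 0.0000], ω = ẑ
J2: z=[0.0000, 0.0000, 1.0000] o=[-0.4604, -0.1676, 0.0000] → [1.6469, -0.9944, 0.0000, 0.0000, 0.0000, 1.0000]
J3: z=[0.4067, -0.9135, 0.0000] o=[-1.1547, -0.4767, 0.0000] → [-0.2321, -0.1034, -0.8183, 0.4067, -0.9135, 0.0000]
J4: z=[0.4067, -0.9135, 0.0000] o=[-1.5379, -1.2384, 0.1163] → [-0.1259, -0.0560, -0.1585, 0.4067, -0.9135, 0.0000]
q̇ = J⁺·V = [-0.0760, 0.5170, -0.6750, -0.7560]

-0.0760 0.5170 -0.6750 -0.7560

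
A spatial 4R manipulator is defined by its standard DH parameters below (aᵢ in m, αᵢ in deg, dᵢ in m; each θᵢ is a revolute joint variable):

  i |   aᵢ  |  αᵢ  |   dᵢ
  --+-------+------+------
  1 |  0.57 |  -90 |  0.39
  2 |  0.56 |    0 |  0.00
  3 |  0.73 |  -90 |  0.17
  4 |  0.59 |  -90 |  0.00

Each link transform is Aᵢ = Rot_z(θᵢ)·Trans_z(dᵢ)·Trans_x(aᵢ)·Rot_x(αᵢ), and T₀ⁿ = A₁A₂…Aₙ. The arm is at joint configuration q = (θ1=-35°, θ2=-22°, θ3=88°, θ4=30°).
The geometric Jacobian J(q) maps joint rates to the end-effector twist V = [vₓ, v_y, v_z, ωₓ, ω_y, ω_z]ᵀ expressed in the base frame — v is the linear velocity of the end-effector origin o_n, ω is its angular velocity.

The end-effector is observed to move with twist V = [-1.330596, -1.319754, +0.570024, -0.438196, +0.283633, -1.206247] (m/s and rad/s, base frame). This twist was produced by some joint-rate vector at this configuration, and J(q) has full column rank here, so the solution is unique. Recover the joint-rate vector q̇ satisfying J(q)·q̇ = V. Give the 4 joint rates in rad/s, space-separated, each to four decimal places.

o_n = [1.2340, -1.0167, -0.5339]
J₁: ẑ×o_n = [1.0167, 1.2340, -0.0000], ω = ẑ
J2: z=[0.5736, 0.8192, 0.0000] o=[0.4669, -0.3269, 0.3900] → [-0.7568, 0.5299, -1.0240, 0.5736, 0.8192, 0.0000]
J3: z=[0.5736, 0.8192, 0.0000] o=[0.8922, -0.6248, 0.5998] → [-0.9286, 0.6502, -0.5047, 0.5736, 0.8192, 0.0000]
J4: z=[-0.7483, 0.5240, -0.4067] o=[1.2330, -0.6558, -0.0671] → [-0.3914, -0.3497, 0.2695, -0.7483, 0.5240, -0.4067]
q̇ = J⁺·V = [-0.9740, -0.7830, 0.7640, 0.5710]

-0.9740 -0.7830 0.7640 0.5710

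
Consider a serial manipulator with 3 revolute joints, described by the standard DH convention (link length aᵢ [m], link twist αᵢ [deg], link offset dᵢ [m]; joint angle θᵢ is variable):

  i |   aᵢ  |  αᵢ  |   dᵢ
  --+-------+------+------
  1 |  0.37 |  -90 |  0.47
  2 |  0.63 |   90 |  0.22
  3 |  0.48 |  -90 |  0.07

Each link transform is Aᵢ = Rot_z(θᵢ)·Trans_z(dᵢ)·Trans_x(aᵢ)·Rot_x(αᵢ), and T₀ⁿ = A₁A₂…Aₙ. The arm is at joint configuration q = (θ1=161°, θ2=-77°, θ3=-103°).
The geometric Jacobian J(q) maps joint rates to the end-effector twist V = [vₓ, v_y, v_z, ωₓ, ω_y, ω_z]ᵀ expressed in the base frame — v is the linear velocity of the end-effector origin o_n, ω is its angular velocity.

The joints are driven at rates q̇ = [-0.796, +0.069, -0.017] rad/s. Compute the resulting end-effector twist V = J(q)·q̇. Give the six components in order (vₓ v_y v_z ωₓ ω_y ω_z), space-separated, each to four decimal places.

o_n = [-0.3157, 0.3707, 0.9944]
J₁: ẑ×o_n = [-0.3707, -0.3157, 0.0000], ω = ẑ
J2: z=[-0.3256, -0.9455, 0.0000] o=[-0.3498, 0.1205, 0.4700] → [-0.4958, 0.1707, -0.0492, -0.3256, -0.9455, 0.0000]
J3: z=[0.9213, -0.3172, 0.2250] o=[-0.5555, -0.0414, 1.0839] → [-0.0643, 0.1363, 0.4557, 0.9213, -0.3172, 0.2250]
V = J·q̇ = [0.2620, 0.2608, -0.0111, -0.0381, -0.0598, -0.7998]

0.2620 0.2608 -0.0111 -0.0381 -0.0598 -0.7998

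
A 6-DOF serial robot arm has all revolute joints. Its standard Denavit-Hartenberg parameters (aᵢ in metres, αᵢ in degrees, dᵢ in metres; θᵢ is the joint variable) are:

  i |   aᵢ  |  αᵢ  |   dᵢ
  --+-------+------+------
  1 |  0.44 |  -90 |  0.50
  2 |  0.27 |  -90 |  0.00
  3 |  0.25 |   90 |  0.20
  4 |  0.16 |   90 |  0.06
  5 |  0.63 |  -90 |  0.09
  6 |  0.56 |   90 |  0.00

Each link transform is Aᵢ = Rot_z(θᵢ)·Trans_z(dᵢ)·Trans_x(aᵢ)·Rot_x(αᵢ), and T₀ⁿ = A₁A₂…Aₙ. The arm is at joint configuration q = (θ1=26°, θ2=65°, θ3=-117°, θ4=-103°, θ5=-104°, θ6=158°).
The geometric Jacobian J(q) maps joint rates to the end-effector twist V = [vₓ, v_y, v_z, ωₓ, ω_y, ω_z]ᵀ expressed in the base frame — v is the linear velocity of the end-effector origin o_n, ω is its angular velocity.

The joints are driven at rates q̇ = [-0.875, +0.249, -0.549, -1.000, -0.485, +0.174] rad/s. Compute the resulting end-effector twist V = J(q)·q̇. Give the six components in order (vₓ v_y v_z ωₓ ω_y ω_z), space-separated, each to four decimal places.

0.5009 -0.5364 0.1056 0.4615 1.4593 -1.1901

o_n = [0.2798, 0.4943, 0.3372]
J₁: ẑ×o_n = [-0.4943, 0.2798, 0.0000], ω = ẑ
J2: z=[-0.4384, 0.8988, 0.0000] o=[0.3955, 0.1929, 0.5000] → [-0.1463, -0.0714, -0.0282, -0.4384, 0.8988, 0.0000]
J3: z=[-0.8146, -0.3973, -0.4226] o=[0.4980, 0.2429, 0.2553] → [0.0737, 0.1590, -0.2915, -0.8146, -0.3973, -0.4226]
J4: z=[-0.1394, -0.5731, 0.8075] o=[0.1944, 0.3426, 0.2736] → [-0.1589, 0.0779, 0.0278, -0.1394, -0.5731, 0.8075]
J5: z=[0.3654, -0.7877, -0.4960] o=[0.3332, 0.3444, 0.3732] → [0.1027, 0.0396, 0.0127, 0.3654, -0.7877, -0.4960]
J6: z=[0.9268, 0.3578, 0.1144] o=[0.3111, 0.5894, -0.2138] → [0.2080, -0.5142, -0.0770, 0.9268, 0.3578, 0.1144]
V = J·q̇ = [0.5009, -0.5364, 0.1056, 0.4615, 1.4593, -1.1901]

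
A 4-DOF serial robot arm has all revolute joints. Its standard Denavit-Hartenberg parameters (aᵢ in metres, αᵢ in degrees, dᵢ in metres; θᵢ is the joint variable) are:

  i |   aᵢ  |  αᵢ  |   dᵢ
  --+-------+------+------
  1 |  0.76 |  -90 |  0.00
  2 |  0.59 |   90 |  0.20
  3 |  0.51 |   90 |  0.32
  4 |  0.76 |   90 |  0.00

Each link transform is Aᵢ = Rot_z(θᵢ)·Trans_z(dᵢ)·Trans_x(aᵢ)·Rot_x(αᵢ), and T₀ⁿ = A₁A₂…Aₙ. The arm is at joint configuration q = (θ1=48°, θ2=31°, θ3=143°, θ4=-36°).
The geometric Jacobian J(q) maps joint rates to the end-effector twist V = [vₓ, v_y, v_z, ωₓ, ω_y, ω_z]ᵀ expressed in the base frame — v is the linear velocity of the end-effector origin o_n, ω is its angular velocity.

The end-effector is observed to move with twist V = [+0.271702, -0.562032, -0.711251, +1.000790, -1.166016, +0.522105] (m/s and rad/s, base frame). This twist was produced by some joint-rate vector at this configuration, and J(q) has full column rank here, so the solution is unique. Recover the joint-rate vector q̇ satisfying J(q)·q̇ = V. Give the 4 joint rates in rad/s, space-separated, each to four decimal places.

-0.0500 -0.9090 0.3890 -0.7700

o_n = [-0.3637, 0.9067, 0.0502]
J₁: ẑ×o_n = [-0.9067, -0.3637, 0.0000], ω = ẑ
J2: z=[-0.7431, 0.6691, 0.0000] o=[0.5085, 0.5648, 0.0000] → [0.0336, 0.0373, 0.3296, -0.7431, 0.6691, 0.0000]
J3: z=[0.3446, 0.3827, 0.8572] o=[0.6983, 1.0744, -0.3039] → [0.2793, -1.0323, 0.3487, 0.3446, 0.3827, 0.8572]
J4: z=[-0.2483, 0.9177, -0.3100] o=[0.3469, 1.1428, 0.1802] → [-0.1925, 0.1880, 0.7108, -0.2483, 0.9177, -0.3100]
q̇ = J⁺·V = [-0.0500, -0.9090, 0.3890, -0.7700]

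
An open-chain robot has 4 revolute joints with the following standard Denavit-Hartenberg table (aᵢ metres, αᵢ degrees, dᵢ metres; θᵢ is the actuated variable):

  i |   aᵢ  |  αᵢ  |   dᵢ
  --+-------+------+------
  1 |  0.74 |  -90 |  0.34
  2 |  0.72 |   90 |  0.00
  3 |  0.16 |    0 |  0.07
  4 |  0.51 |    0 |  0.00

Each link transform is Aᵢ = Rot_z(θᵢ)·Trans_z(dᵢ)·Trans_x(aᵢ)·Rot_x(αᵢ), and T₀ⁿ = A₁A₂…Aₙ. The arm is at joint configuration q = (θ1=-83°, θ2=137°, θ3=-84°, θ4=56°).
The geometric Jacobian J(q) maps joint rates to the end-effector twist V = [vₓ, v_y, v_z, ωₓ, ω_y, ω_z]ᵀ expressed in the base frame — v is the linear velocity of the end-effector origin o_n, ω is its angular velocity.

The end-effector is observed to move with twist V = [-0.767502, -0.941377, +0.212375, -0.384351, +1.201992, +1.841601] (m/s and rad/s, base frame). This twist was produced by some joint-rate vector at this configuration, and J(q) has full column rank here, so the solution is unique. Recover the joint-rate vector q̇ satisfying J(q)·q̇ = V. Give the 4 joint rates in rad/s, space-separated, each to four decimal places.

o_n = [-0.4054, 0.0312, -0.5207]
J₁: ẑ×o_n = [-0.0312, -0.4054, 0.0000], ω = ẑ
J2: z=[0.9925, 0.1219, 0.0000] o=[0.0902, -0.7345, 0.3400] → [-0.1049, 0.8543, 0.8204, 0.9925, 0.1219, 0.0000]
J3: z=[0.0831, -0.6769, -0.7314] o=[0.0260, -0.2118, -0.1510] → [0.4280, 0.3462, -0.2718, 0.0831, -0.6769, -0.7314]
J4: z=[0.0831, -0.6769, -0.7314] o=[-0.1276, -0.2665, -0.2136] → [0.4256, 0.2287, -0.1633, 0.0831, -0.6769, -0.7314]
q̇ = J⁺·V = [0.5120, -0.2350, -0.9980, -0.8200]

0.5120 -0.2350 -0.9980 -0.8200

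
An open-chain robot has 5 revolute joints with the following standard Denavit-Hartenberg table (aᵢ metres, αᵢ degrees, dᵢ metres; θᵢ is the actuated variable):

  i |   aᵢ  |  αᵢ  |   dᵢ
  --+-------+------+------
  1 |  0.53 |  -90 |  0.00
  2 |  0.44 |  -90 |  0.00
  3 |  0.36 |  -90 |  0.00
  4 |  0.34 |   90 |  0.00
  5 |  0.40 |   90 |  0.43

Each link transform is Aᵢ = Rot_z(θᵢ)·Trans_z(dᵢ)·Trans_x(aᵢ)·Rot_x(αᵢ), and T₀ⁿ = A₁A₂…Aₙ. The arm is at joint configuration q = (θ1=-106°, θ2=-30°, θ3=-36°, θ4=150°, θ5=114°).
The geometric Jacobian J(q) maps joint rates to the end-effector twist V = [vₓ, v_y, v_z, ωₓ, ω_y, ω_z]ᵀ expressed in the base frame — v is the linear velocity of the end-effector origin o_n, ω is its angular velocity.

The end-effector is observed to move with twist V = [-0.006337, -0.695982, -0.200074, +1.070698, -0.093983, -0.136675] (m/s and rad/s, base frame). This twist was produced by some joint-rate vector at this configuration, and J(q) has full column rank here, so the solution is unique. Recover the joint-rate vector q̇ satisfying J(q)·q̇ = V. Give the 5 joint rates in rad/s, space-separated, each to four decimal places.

0.0820 0.4130 0.3390 -0.6880 0.2910

o_n = [-0.3663, -1.1036, 0.8971]
J₁: ẑ×o_n = [1.1036, -0.3663, 0.0000], ω = ẑ
J2: z=[0.9613, -0.2756, 0.0000] o=[-0.1461, -0.5095, 0.0000] → [-0.2473, -0.8624, -0.6318, 0.9613, -0.2756, 0.0000]
J3: z=[-0.1378, -0.4806, -0.8660] o=[-0.2511, -0.8758, 0.2200] → [-0.5228, 0.1931, -0.0240, -0.1378, -0.4806, -0.8660]
J4: z=[-0.9180, -0.2663, 0.2939] o=[-0.1172, -1.1765, 0.3656] → [-0.1630, 0.4147, -0.1333, -0.9180, -0.2663, 0.2939]
J5: z=[0.3053, -0.0015, 0.9523] o=[-0.2033, -0.8488, 0.3937] → [0.2419, -0.3089, -0.0780, 0.3053, -0.0015, 0.9523]
q̇ = J⁺·V = [0.0820, 0.4130, 0.3390, -0.6880, 0.2910]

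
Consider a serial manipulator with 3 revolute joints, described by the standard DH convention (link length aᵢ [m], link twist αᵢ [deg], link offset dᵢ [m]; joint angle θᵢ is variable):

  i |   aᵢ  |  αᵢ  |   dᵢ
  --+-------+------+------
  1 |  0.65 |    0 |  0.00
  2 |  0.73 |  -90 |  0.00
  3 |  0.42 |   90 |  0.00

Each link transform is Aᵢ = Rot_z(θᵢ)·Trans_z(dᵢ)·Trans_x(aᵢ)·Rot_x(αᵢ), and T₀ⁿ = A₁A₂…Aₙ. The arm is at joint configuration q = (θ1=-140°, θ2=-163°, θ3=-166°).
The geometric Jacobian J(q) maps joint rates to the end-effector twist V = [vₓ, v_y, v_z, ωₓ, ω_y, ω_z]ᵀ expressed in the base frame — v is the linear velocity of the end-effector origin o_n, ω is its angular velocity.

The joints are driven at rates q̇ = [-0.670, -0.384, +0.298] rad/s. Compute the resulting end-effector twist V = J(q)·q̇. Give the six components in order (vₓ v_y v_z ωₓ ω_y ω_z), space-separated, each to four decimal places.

0.0216 0.1739 0.1214 -0.2499 0.1623 -1.0540

o_n = [-0.3223, -0.1474, 0.1016]
J₁: ẑ×o_n = [0.1474, -0.3223, 0.0000], ω = ẑ
J2: z=[0.0000, 0.0000, 1.0000] o=[-0.4979, -0.4178, 0.0000] → [-0.2705, 0.1756, 0.0000, 0.0000, 0.0000, 1.0000]
J3: z=[-0.8387, 0.5446, 0.0000] o=[-0.1003, 0.1944, 0.0000] → [0.0553, 0.0852, 0.4075, -0.8387, 0.5446, 0.0000]
V = J·q̇ = [0.0216, 0.1739, 0.1214, -0.2499, 0.1623, -1.0540]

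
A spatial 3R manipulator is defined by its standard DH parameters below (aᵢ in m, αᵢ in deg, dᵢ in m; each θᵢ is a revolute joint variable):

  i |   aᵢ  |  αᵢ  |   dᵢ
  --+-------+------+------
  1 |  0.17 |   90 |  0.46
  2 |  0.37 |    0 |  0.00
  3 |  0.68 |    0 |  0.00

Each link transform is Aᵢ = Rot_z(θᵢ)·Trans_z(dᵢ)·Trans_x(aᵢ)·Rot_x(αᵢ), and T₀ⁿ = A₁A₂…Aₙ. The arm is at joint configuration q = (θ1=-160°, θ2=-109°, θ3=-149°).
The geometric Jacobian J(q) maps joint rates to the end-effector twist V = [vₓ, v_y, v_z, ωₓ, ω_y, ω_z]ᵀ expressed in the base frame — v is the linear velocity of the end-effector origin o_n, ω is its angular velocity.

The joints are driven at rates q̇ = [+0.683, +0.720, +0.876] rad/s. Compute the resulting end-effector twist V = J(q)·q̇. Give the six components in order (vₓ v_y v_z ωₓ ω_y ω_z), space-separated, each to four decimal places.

o_n = [0.0863, 0.0314, 0.7753]
J₁: ẑ×o_n = [-0.0314, 0.0863, 0.0000], ω = ẑ
J2: z=[-0.3420, 0.9397, 0.0000] o=[-0.1597, -0.0581, 0.4600] → [0.2963, 0.1078, -0.2618, -0.3420, 0.9397, 0.0000]
J3: z=[-0.3420, 0.9397, 0.0000] o=[-0.0466, -0.0169, 0.1102] → [0.6250, 0.2275, -0.1414, -0.3420, 0.9397, 0.0000]
V = J·q̇ = [0.7394, 0.3359, -0.3124, -0.5459, 1.4997, 0.6830]

0.7394 0.3359 -0.3124 -0.5459 1.4997 0.6830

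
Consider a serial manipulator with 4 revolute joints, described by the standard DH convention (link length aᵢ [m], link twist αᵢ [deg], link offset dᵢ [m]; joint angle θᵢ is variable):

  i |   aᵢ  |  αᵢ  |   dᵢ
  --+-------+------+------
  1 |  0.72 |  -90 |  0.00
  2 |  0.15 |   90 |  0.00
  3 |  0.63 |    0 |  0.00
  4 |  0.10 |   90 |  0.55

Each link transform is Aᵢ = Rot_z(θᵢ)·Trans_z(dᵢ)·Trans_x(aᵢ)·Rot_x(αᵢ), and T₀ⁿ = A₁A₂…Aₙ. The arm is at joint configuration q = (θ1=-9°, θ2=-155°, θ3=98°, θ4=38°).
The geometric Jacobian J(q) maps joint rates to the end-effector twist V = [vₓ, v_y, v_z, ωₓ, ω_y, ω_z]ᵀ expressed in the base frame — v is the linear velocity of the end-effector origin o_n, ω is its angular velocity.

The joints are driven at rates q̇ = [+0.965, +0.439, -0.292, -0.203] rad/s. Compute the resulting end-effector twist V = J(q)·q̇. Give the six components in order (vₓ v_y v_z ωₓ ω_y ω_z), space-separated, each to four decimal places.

-0.9881 0.7033 0.1897 0.2753 0.4009 1.4136

o_n = [0.5986, 0.6072, -0.5025]
J₁: ẑ×o_n = [-0.6072, 0.5986, 0.0000], ω = ẑ
J2: z=[0.1564, 0.9877, 0.0000] o=[0.7111, -0.1126, 0.0000] → [-0.4963, 0.0786, 0.2237, 0.1564, 0.9877, 0.0000]
J3: z=[-0.4174, 0.0661, -0.9063] o=[0.5769, -0.0914, 0.0634] → [0.5957, -0.2559, -0.2930, -0.4174, 0.0661, -0.9063]
J4: z=[-0.4174, 0.0661, -0.9063] o=[0.7529, 0.5124, 0.0263] → [0.0509, -0.0809, -0.0294, -0.4174, 0.0661, -0.9063]
V = J·q̇ = [-0.9881, 0.7033, 0.1897, 0.2753, 0.4009, 1.4136]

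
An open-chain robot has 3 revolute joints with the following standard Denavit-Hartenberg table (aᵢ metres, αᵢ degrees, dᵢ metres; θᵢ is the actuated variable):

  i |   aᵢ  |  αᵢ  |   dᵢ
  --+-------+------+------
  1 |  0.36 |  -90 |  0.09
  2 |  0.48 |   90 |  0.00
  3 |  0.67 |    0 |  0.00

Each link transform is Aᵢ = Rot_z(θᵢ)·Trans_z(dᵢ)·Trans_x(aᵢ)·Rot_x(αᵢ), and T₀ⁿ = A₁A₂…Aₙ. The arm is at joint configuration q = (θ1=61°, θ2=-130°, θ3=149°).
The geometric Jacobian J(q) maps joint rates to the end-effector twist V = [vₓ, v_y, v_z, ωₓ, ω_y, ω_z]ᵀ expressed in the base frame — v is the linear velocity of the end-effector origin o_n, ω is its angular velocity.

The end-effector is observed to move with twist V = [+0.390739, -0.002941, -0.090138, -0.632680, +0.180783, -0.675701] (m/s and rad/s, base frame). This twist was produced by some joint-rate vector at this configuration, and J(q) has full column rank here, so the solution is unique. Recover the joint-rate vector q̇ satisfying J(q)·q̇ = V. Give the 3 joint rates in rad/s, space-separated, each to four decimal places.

o_n = [-0.0979, 0.5352, 0.0178]
J₁: ẑ×o_n = [-0.5352, -0.0979, 0.0000], ω = ẑ
J2: z=[-0.8746, 0.4848, 0.0000] o=[0.1745, 0.3149, 0.0900] → [-0.0350, -0.0632, -0.0606, -0.8746, 0.4848, 0.0000]
J3: z=[-0.3714, -0.6700, -0.6428] o=[0.0249, 0.0450, 0.4577] → [0.6098, -0.0844, -0.2643, -0.3714, -0.6700, -0.6428]
q̇ = J⁺·V = [-0.5510, 0.6410, 0.1940]

-0.5510 0.6410 0.1940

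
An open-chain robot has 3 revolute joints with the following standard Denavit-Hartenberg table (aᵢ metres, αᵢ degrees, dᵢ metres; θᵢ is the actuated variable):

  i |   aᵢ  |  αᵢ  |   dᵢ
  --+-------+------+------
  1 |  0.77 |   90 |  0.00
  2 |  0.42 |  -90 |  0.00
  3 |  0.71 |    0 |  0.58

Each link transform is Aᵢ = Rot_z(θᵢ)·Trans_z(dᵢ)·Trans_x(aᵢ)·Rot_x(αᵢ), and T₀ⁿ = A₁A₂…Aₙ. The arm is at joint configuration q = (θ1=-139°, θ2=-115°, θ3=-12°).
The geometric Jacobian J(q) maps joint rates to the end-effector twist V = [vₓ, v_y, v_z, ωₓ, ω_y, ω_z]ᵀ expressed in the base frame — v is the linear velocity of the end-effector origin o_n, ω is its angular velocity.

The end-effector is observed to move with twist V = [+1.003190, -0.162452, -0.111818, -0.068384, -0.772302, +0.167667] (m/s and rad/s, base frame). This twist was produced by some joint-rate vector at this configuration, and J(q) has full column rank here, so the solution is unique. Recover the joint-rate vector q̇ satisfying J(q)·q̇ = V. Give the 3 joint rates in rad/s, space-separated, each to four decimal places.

0.4280 -0.5380 0.6160

o_n = [-0.7192, -0.4296, -1.2552]
J₁: ẑ×o_n = [0.4296, -0.7192, 0.0000], ω = ẑ
J2: z=[-0.6561, 0.7547, 0.0000] o=[-0.5811, -0.5052, 0.0000] → [-0.9473, -0.8235, 0.0547, -0.6561, 0.7547, 0.0000]
J3: z=[-0.6840, -0.5946, -0.4226] o=[-0.4472, -0.3887, -0.3806] → [0.5027, -0.4832, -0.1338, -0.6840, -0.5946, -0.4226]
q̇ = J⁺·V = [0.4280, -0.5380, 0.6160]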